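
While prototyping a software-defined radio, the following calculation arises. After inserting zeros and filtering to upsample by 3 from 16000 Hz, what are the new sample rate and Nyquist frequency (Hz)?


Step 1 — output sample rate after interpolation by L:
fs_out = L * fs_in = 3 * 16000 = 48000 Hz

Step 2 — Nyquist frequency of the output stream:
f_Nyq = fs_out / 2 = 48000 / 2 = 24000.0 Hz

fs_out = 48000 Hz; f_Nyquist = 24000.0 Hz


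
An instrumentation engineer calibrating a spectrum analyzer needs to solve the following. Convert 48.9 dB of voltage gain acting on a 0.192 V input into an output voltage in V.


Output voltage from dB gain:
V_out = V_in * 10^(gain_dB / 20)
      = 0.192 * 10^(48.9 / 20)
      = 0.192 * 278.612117
      = 53.4935 V

53.4935 V


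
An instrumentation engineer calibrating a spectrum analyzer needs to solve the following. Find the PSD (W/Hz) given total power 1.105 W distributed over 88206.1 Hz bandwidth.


Power spectral density:
PSD = P / BW
    = 1.105 / 88206.1
    = 1.253e-05 W/Hz

1.253e-05 W/Hz


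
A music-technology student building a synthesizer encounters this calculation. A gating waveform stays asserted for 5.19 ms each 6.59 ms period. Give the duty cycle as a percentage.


Duty cycle as a percentage:
DC = (t_on / T) * 100
   = (5.19 / 6.59) * 100
   = 0.787557 * 100
   = 78.76 %

78.76 %


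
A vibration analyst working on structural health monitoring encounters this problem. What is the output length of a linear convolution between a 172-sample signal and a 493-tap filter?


Linear convolution output length:
L = N + M - 1
  = 172 + 493 - 1
  = 664 samples

664


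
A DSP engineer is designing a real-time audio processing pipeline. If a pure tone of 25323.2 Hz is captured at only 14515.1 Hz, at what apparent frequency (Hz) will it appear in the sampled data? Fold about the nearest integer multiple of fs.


Compute the nearest integer multiple of fs to the signal:
n = round(25323.2 / 14515.1) = 2
f_alias = |25323.2 - 2 * 14515.1|
        = |25323.2 - 29030.2|
        = 3707.0 Hz

3707.0


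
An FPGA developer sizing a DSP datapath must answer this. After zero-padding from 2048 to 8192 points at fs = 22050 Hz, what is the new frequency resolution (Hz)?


Frequency resolution after zero-padding:
N_padded = 2048 * 4 = 8192
df = fs / N_padded
   = 22050 / 8192
   = 2.6917 Hz

2.6917 Hz


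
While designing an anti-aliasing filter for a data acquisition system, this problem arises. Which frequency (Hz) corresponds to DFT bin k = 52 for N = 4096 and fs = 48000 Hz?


Frequency of DFT bin k:
f_k = k * fs / N
    = 52 * 48000 / 4096
    = 2496000 / 4096
    = 609.375 Hz

609.375 Hz


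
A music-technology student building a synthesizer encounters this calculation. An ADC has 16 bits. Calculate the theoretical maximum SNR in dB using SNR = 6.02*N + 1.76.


Theoretical SNR for a full-scale sinusoid:
SNR = 6.02 * N + 1.76
    = 6.02 * 16 + 1.76
    = 96.32 + 1.76
    = 98.08 dB

98.08 dB


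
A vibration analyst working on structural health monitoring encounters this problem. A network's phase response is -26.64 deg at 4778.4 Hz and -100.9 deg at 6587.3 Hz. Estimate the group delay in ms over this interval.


Group delay from phase difference:
tau = -d(phi)/d(omega)
d(phi) = -74.26 deg = -1.296082 rad
d(omega) = 2*pi*(6587.3 - 4778.4) = 11365.6539 rad/s
tau = -(-1.296082) / 11365.6539
    = 0.114 ms

0.114 ms


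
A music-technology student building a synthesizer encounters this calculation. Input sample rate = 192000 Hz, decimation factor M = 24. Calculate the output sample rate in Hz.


Decimation reduces the sample rate:
fs_out = fs_in / M
       = 192000 / 24
       = 8000.0 Hz

8000.0 Hz


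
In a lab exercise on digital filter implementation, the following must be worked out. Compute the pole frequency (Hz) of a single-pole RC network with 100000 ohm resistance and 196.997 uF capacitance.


Cutoff frequency of a first-order RC filter:
fc = 1 / (2 * pi * R * C)
C = 196.997 uF = 0.000196997 F
fc = 1 / (2 * pi * 100000 * 0.000196997)
   = 1 / 123.77686559585
   = 0.008079 Hz

0.008079 Hz


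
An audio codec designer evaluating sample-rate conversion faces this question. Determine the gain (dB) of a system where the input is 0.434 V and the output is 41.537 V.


Voltage gain in dB:
G = 20 * log10(Vout / Vin)
  = 20 * log10(41.537 / 0.434)
  = 20 * log10(95.707373)
  = 20 * 1.980945
  = 39.62 dB

39.62 dB


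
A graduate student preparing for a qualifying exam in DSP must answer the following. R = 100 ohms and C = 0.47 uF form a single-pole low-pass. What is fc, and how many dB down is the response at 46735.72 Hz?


Step 1 — cutoff frequency:
fc = 1 / (2*pi*R*C)
C = 0.47 uF = 4.7e-07 F
fc = 1 / (2*pi*100*4.7e-07)
   = 3386.275 Hz

Step 2 — magnitude at f = 46735.72 Hz:
|H(f)| = 1 / sqrt(1 + (f/fc)^2)
f/fc = 46735.72 / 3386.275 = 13.801513
|H| = 1 / sqrt(1 + 190.481761) = 0.0722664
|H|_dB = 20*log10(0.0722664) = -22.82 dB

fc = 3386.275 Hz; |H(46735.72 Hz)| = -22.82 dB


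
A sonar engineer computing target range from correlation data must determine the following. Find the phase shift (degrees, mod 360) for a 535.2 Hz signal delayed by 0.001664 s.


Phase shift from frequency and time delay:
phi = 360 * f * t_delay
    = 360 * 535.2 * 0.001664
    = 320.61 degrees
    mod 360 = 320.61 degrees

320.61 degrees


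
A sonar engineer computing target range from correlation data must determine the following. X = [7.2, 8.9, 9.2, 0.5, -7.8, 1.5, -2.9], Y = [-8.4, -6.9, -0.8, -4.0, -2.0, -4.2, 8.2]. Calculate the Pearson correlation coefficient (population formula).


Pearson correlation coefficient (population):
r = cov(X,Y) / (std(X) * std(Y))
Mean X = 2.3714, Mean Y = -2.5857
Cov(X,Y) = -14.686735
Std(X) = 5.953082, Std(Y) = 5.026907
r = -0.4908

-0.4908


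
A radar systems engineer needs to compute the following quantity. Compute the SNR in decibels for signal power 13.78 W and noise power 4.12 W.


SNR in decibels:
SNR = 10 * log10(Ps / Pn)
    = 10 * log10(13.78 / 4.12)
    = 10 * log10(3.3447)
    = 10 * 0.5244
    = 5.24 dB

5.24 dB


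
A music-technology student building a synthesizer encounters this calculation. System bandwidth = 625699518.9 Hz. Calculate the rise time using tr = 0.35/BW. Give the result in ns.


Rise time from bandwidth relationship:
tr = 0.35 / BW
   = 0.35 / 625699518.9
   = 5.593739318e-10 s
   = 0.5594 ns

0.5594 ns


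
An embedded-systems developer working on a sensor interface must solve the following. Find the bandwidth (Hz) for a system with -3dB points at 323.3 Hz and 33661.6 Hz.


Bandwidth is the difference of -3dB frequencies:
BW = f_high - f_low
   = 33661.6 - 323.3
   = 33338.3 Hz

33338.3 Hz


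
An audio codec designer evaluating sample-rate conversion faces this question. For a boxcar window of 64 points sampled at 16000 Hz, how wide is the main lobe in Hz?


Main lobe width for a rectangular window:
Width = 2 * fs / N
      = 2 * 16000 / 64
      = 32000 / 64
      = 500.0 Hz

500.0 Hz


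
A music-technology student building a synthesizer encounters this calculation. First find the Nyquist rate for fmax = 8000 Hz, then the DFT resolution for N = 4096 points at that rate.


Step 1 — Nyquist sampling rate:
fs = 2 * fmax = 2 * 8000 = 16000 Hz

Step 2 — DFT bin spacing:
df = fs / N = 16000 / 4096 = 3.9062 Hz

3.9062 Hz


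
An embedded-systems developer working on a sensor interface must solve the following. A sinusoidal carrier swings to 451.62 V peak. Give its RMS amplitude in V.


RMS voltage for a sinusoidal waveform:
V_rms = V_peak / sqrt(2)
      = 451.62 / 1.414214
      = 319.344 V

319.344 V


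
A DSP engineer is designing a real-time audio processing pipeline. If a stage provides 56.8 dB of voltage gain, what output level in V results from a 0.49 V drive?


Output voltage from dB gain:
V_out = V_in * 10^(gain_dB / 20)
      = 0.49 * 10^(56.8 / 20)
      = 0.49 * 691.830971
      = 338.9972 V

338.9972 V


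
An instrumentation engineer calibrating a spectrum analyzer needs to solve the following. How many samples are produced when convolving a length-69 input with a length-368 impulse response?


Linear convolution output length:
L = N + M - 1
  = 69 + 368 - 1
  = 436 samples

436


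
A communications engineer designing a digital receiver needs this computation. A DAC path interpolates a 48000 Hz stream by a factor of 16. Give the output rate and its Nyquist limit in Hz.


Step 1 — output sample rate after interpolation by L:
fs_out = L * fs_in = 16 * 48000 = 768000 Hz

Step 2 — Nyquist frequency of the output stream:
f_Nyq = fs_out / 2 = 768000 / 2 = 384000.0 Hz

fs_out = 768000 Hz; f_Nyquist = 384000.0 Hz


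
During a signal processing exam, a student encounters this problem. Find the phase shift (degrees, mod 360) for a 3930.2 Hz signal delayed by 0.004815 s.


Phase shift from frequency and time delay:
phi = 360 * f * t_delay
    = 360 * 3930.2 * 0.004815
    = 6812.61 degrees
    mod 360 = 332.61 degrees

332.61 degrees


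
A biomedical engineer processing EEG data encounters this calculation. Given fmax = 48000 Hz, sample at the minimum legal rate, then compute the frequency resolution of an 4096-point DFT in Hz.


Step 1 — Nyquist sampling rate:
fs = 2 * fmax = 2 * 48000 = 96000 Hz

Step 2 — DFT bin spacing:
df = fs / N = 96000 / 4096 = 23.4375 Hz

23.4375 Hz


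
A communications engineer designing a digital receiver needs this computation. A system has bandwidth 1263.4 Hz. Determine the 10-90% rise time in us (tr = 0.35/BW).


Rise time from bandwidth relationship:
tr = 0.35 / BW
   = 0.35 / 1263.4
   = 0.0002770302359 s
   = 277.0302 us

277.0302 us


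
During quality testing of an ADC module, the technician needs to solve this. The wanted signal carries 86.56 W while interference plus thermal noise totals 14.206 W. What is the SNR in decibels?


SNR in decibels:
SNR = 10 * log10(Ps / Pn)
    = 10 * log10(86.56 / 14.206)
    = 10 * log10(6.0932)
    = 10 * 0.7848
    = 7.85 dB

7.85 dB


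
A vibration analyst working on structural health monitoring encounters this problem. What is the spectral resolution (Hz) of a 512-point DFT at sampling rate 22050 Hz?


DFT frequency resolution:
df = fs / N
   = 22050 / 512
   = 43.0664 Hz

43.0664 Hz


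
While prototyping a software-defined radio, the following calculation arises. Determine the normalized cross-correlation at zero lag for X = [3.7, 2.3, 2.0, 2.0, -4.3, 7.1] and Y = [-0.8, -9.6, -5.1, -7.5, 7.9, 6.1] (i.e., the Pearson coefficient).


Pearson correlation coefficient (population):
r = cov(X,Y) / (std(X) * std(Y))
Mean X = 2.1333, Mean Y = -1.5
Cov(X,Y) = -3.616667
Std(X) = 3.380664, Std(Y) = 6.597727
r = -0.1621

-0.1621


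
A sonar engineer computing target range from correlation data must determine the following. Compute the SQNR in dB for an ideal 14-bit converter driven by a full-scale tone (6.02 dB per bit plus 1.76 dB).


Theoretical SNR for a full-scale sinusoid:
SNR = 6.02 * N + 1.76
    = 6.02 * 14 + 1.76
    = 84.28 + 1.76
    = 86.04 dB

86.04 dB


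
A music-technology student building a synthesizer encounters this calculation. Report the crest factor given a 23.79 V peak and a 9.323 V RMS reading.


Crest factor is the ratio of peak to RMS:
CF = V_peak / V_rms
   = 23.79 / 9.323
   = 2.5518

2.5518


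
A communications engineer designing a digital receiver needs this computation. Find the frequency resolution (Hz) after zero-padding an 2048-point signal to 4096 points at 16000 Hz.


Frequency resolution after zero-padding:
N_padded = 2048 * 2 = 4096
df = fs / N_padded
   = 16000 / 4096
   = 3.9062 Hz

3.9062 Hz


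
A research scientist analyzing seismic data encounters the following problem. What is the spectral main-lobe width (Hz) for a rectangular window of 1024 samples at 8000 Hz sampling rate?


Main lobe width for a rectangular window:
Width = 2 * fs / N
      = 2 * 8000 / 1024
      = 16000 / 1024
      = 15.625 Hz

15.625 Hz


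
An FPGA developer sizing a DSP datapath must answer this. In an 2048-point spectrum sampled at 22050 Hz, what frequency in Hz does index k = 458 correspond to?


Frequency of DFT bin k:
f_k = k * fs / N
    = 458 * 22050 / 2048
    = 10098900 / 2048
    = 4931.104 Hz

4931.104 Hz


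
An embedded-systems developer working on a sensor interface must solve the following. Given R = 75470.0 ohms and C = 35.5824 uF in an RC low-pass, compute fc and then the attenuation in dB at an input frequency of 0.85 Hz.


Step 1 — cutoff frequency:
fc = 1 / (2*pi*R*C)
C = 35.5824 uF = 3.55824e-05 F
fc = 1 / (2*pi*75470.0*3.55824e-05)
   = 0.0592667 Hz

Step 2 — magnitude at f = 0.85 Hz:
|H(f)| = 1 / sqrt(1 + (f/fc)^2)
f/fc = 0.85 / 0.0592667 = 14.341949
|H| = 1 / sqrt(1 + 205.691501) = 0.0695567
|H|_dB = 20*log10(0.0695567) = -23.15 dB

fc = 0.0592667 Hz; |H(0.85 Hz)| = -23.15 dB


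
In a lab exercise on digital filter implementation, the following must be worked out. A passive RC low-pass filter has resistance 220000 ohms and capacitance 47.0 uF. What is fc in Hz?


Cutoff frequency of a first-order RC filter:
fc = 1 / (2 * pi * R * C)
C = 47.0 uF = 4.7e-05 F
fc = 1 / (2 * pi * 220000 * 4.7e-05)
   = 1 / 64.968136076237
   = 0.015392 Hz

0.015392 Hz


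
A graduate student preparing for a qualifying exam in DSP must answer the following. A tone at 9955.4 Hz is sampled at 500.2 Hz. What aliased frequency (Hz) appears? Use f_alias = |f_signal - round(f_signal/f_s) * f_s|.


Compute the nearest integer multiple of fs to the signal:
n = round(9955.4 / 500.2) = 20
f_alias = |9955.4 - 20 * 500.2|
        = |9955.4 - 10004.0|
        = 48.6 Hz

48.6


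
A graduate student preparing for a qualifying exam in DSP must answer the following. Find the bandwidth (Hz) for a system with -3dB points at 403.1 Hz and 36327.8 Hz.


Bandwidth is the difference of -3dB frequencies:
BW = f_high - f_low
   = 36327.8 - 403.1
   = 35924.7 Hz

35924.7 Hz


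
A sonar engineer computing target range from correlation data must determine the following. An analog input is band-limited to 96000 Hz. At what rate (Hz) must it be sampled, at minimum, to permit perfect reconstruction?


The Nyquist rate is twice the maximum frequency component.
fs_min = 2 * fmax
      = 2 * 96000
      = 192000 Hz

192000


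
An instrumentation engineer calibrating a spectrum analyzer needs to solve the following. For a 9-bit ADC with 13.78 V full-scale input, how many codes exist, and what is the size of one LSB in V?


Step 1 — number of quantization levels:
L = 2^N = 2^9 = 512

Step 2 — LSB step size:
delta = Vfs / L
      = 13.78 / 512
      = 0.02691406 V

Levels = 512; step size = 0.02691406 V


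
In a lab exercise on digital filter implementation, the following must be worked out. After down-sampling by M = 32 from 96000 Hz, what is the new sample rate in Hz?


Decimation reduces the sample rate:
fs_out = fs_in / M
       = 96000 / 32
       = 3000.0 Hz

3000.0 Hz


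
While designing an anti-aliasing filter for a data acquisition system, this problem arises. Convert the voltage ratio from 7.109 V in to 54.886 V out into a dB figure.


Voltage gain in dB:
G = 20 * log10(Vout / Vin)
  = 20 * log10(54.886 / 7.109)
  = 20 * log10(7.720636)
  = 20 * 0.887653
  = 17.75 dB

17.75 dB


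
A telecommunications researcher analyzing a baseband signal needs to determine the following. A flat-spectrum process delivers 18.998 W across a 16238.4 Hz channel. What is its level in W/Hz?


Power spectral density:
PSD = P / BW
    = 18.998 / 16238.4
    = 0.00116994 W/Hz

0.00116994 W/Hz


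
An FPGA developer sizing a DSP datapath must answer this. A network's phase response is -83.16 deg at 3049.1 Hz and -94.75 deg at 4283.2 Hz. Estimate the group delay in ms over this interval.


Group delay from phase difference:
tau = -d(phi)/d(omega)
d(phi) = -11.59 deg = -0.202284 rad
d(omega) = 2*pi*(4283.2 - 3049.1) = 7754.079 rad/s
tau = -(-0.202284) / 7754.079
    = 0.0261 ms

0.0261 ms


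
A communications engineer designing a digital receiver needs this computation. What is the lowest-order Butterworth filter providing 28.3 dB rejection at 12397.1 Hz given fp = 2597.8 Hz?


Butterworth filter order formula:
n = log10(10^(A/10) - 1) / (2 * log10(f_stop/f_pass))
10^(28.3/10) - 1 = 675.083
f_stop/f_pass = 12397.1 / 2597.8 = 4.7722
n = 2.0844 -> ceil = 3

3


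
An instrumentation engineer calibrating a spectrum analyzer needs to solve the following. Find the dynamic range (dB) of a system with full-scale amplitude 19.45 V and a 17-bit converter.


Dynamic range from full-scale to LSB:
V_min = V_max / 2^bits = 19.45 / 2^17
DR = 20 * log10(V_max / V_min)
   = 20 * log10(2^17)
   = 20 * 17 * log10(2)
   = 102.35 dB

102.35 dB


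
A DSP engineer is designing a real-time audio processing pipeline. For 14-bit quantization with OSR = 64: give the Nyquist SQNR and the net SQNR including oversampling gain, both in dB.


Step 1 — baseline SQNR at Nyquist:
SQNR_base = 6.02*N + 1.76
          = 6.02*14 + 1.76
          = 86.04 dB

Step 2 — oversampling processing gain:
G = 10*log10(OSR) = 10*log10(64) = 18.06 dB

Step 3 — total:
SQNR_total = 86.04 + 18.06 = 104.1 dB

Base SQNR = 86.04 dB; oversampled SQNR = 104.1 dB


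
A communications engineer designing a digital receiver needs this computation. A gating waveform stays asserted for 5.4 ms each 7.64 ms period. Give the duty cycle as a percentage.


Duty cycle as a percentage:
DC = (t_on / T) * 100
   = (5.4 / 7.64) * 100
   = 0.706806 * 100
   = 70.68 %

70.68 %


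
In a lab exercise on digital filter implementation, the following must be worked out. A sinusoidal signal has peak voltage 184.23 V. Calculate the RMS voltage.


RMS voltage for a sinusoidal waveform:
V_rms = V_peak / sqrt(2)
      = 184.23 / 1.414214
      = 130.27 V

130.27 V


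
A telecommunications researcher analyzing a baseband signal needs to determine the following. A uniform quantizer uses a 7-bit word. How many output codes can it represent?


Number of quantization levels = 2^N
= 2^7
= 128

128


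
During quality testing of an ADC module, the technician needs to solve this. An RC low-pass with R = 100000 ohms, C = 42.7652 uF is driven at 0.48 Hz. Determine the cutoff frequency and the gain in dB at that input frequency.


Step 1 — cutoff frequency:
fc = 1 / (2*pi*R*C)
C = 42.7652 uF = 4.27652e-05 F
fc = 1 / (2*pi*100000*4.27652e-05)
   = 0.037216 Hz

Step 2 — magnitude at f = 0.48 Hz:
|H(f)| = 1 / sqrt(1 + (f/fc)^2)
f/fc = 0.48 / 0.037216 = 12.897678
|H| = 1 / sqrt(1 + 166.350098) = 0.0773013
|H|_dB = 20*log10(0.0773013) = -22.24 dB

fc = 0.037216 Hz; |H(0.48 Hz)| = -22.24 dB


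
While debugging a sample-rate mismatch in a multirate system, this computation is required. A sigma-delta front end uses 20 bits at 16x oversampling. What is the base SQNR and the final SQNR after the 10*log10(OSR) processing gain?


Step 1 — baseline SQNR at Nyquist:
SQNR_base = 6.02*N + 1.76
          = 6.02*20 + 1.76
          = 122.16 dB

Step 2 — oversampling processing gain:
G = 10*log10(OSR) = 10*log10(16) = 12.04 dB

Step 3 — total:
SQNR_total = 122.16 + 12.04 = 134.2 dB

Base SQNR = 122.16 dB; oversampled SQNR = 134.2 dB


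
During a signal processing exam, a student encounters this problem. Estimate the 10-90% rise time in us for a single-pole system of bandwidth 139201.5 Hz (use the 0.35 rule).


Rise time from bandwidth relationship:
tr = 0.35 / BW
   = 0.35 / 139201.5
   = 2.514340722e-06 s
   = 2.5143 us

2.5143 us


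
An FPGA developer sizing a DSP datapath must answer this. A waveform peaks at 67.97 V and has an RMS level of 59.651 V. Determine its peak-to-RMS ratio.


Crest factor is the ratio of peak to RMS:
CF = V_peak / V_rms
   = 67.97 / 59.651
   = 1.1395

1.1395


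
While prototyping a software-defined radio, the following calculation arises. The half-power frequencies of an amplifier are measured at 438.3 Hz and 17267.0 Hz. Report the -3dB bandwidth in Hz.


Bandwidth is the difference of -3dB frequencies:
BW = f_high - f_low
   = 17267.0 - 438.3
   = 16828.7 Hz

16828.7 Hz


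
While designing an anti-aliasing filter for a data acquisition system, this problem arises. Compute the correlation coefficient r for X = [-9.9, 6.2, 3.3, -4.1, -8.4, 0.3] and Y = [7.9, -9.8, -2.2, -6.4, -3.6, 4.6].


Pearson correlation coefficient (population):
r = cov(X,Y) / (std(X) * std(Y))
Mean X = -2.1, Mean Y = -1.5833
Cov(X,Y) = -18.053333
Std(X) = 5.892651, Std(Y) = 6.100933
r = -0.5022

-0.5022


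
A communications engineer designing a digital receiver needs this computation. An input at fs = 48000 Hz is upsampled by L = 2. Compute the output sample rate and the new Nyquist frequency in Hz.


Step 1 — output sample rate after interpolation by L:
fs_out = L * fs_in = 2 * 48000 = 96000 Hz

Step 2 — Nyquist frequency of the output stream:
f_Nyq = fs_out / 2 = 96000 / 2 = 48000.0 Hz

fs_out = 96000 Hz; f_Nyquist = 48000.0 Hz


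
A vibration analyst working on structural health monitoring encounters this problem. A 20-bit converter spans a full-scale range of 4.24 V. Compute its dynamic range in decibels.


Dynamic range from full-scale to LSB:
V_min = V_max / 2^bits = 4.24 / 2^20
DR = 20 * log10(V_max / V_min)
   = 20 * log10(2^20)
   = 20 * 20 * log10(2)
   = 120.41 dB

120.41 dB


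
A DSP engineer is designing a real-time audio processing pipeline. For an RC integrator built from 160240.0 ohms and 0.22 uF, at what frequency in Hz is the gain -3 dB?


Cutoff frequency of a first-order RC filter:
fc = 1 / (2 * pi * R * C)
C = 0.22 uF = 2.2e-07 F
fc = 1 / (2 * pi * 160240.0 * 2.2e-07)
   = 1 / 0.22149987499694
   = 4.514675 Hz

4.514675 Hz


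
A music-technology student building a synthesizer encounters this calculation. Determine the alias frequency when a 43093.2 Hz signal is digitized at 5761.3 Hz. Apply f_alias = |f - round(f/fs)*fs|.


Compute the nearest integer multiple of fs to the signal:
n = round(43093.2 / 5761.3) = 7
f_alias = |43093.2 - 7 * 5761.3|
        = |43093.2 - 40329.1|
        = 2764.1 Hz

2764.1


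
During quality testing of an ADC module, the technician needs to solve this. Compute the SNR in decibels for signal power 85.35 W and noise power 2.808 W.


SNR in decibels:
SNR = 10 * log10(Ps / Pn)
    = 10 * log10(85.35 / 2.808)
    = 10 * log10(30.3953)
    = 10 * 1.4828
    = 14.83 dB

14.83 dB


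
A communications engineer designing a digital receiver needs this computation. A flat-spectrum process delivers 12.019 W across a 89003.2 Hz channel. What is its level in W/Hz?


Power spectral density:
PSD = P / BW
    = 12.019 / 89003.2
    = 0.00013504 W/Hz

0.00013504 W/Hz


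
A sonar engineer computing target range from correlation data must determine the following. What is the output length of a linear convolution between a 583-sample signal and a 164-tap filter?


Linear convolution output length:
L = N + M - 1
  = 583 + 164 - 1
  = 746 samples

746


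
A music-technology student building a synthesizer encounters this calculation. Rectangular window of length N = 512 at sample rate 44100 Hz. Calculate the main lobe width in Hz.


Main lobe width for a rectangular window:
Width = 2 * fs / N
      = 2 * 44100 / 512
      = 88200 / 512
      = 172.266 Hz

172.266 Hz


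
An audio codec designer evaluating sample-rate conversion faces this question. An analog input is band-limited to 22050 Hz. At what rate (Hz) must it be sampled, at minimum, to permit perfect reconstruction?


The Nyquist rate is twice the maximum frequency component.
fs_min = 2 * fmax
      = 2 * 22050
      = 44100 Hz

44100


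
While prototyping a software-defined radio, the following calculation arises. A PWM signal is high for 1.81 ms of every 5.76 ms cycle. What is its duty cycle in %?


Duty cycle as a percentage:
DC = (t_on / T) * 100
   = (1.81 / 5.76) * 100
   = 0.314236 * 100
   = 31.42 %

31.42 %


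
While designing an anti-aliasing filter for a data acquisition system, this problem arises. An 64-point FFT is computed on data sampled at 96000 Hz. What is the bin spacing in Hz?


DFT frequency resolution:
df = fs / N
   = 96000 / 64
   = 1500.0 Hz

1500.0 Hz


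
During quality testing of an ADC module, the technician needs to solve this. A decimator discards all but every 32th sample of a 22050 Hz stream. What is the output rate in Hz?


Decimation reduces the sample rate:
fs_out = fs_in / M
       = 22050 / 32
       = 689.0625 Hz

689.0625 Hz


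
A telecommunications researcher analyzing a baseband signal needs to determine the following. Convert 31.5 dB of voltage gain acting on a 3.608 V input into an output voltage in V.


Output voltage from dB gain:
V_out = V_in * 10^(gain_dB / 20)
      = 3.608 * 10^(31.5 / 20)
      = 3.608 * 37.58374
      = 135.6021 V

135.6021 V


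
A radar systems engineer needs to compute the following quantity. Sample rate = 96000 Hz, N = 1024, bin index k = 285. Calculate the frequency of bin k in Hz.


Frequency of DFT bin k:
f_k = k * fs / N
    = 285 * 96000 / 1024
    = 27360000 / 1024
    = 26718.75 Hz

26718.75 Hz


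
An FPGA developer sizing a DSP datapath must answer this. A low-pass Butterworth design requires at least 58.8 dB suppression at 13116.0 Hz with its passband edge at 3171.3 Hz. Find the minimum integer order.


Butterworth filter order formula:
n = log10(10^(A/10) - 1) / (2 * log10(f_stop/f_pass))
10^(58.8/10) - 1 = 758576.575
f_stop/f_pass = 13116.0 / 3171.3 = 4.1358
n = 4.7684 -> ceil = 5

5


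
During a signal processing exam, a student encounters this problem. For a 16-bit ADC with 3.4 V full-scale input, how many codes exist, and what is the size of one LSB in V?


Step 1 — number of quantization levels:
L = 2^N = 2^16 = 65536

Step 2 — LSB step size:
delta = Vfs / L
      = 3.4 / 65536
      = 5.188e-05 V

Levels = 65536; step size = 5.188e-05 V


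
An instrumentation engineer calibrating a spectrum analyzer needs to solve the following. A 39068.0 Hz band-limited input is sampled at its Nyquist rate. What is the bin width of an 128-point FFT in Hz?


Step 1 — Nyquist sampling rate:
fs = 2 * fmax = 2 * 39068.0 = 78136.0 Hz

Step 2 — DFT bin spacing:
df = fs / N = 78136.0 / 128 = 610.4375 Hz

610.4375 Hz


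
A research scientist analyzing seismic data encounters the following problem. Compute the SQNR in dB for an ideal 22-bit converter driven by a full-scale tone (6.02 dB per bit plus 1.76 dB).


Theoretical SNR for a full-scale sinusoid:
SNR = 6.02 * N + 1.76
    = 6.02 * 22 + 1.76
    = 132.44 + 1.76
    = 134.2 dB

134.2 dB


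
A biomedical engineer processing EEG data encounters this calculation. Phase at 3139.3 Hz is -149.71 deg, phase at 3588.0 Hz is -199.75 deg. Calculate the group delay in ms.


Group delay from phase difference:
tau = -d(phi)/d(omega)
d(phi) = -50.04 deg = -0.873363 rad
d(omega) = 2*pi*(3588.0 - 3139.3) = 2819.2652 rad/s
tau = -(-0.873363) / 2819.2652
    = 0.3098 ms

0.3098 ms


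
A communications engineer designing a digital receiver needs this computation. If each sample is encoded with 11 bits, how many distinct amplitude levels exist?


Number of quantization levels = 2^N
= 2^11
= 2048

2048


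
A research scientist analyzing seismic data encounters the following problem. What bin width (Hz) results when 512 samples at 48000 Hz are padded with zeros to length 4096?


Frequency resolution after zero-padding:
N_padded = 512 * 8 = 4096
df = fs / N_padded
   = 48000 / 4096
   = 11.7188 Hz

11.7188 Hz


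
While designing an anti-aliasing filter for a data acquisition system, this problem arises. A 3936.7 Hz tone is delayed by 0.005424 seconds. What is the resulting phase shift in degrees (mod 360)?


Phase shift from frequency and time delay:
phi = 360 * f * t_delay
    = 360 * 3936.7 * 0.005424
    = 7686.96 degrees
    mod 360 = 126.96 degrees

126.96 degrees


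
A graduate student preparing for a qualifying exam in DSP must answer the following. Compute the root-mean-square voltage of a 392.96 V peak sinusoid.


RMS voltage for a sinusoidal waveform:
V_rms = V_peak / sqrt(2)
      = 392.96 / 1.414214
      = 277.865 V

277.865 V


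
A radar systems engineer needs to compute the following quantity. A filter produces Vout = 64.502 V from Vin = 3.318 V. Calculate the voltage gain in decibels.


Voltage gain in dB:
G = 20 * log10(Vout / Vin)
  = 20 * log10(64.502 / 3.318)
  = 20 * log10(19.440024)
  = 20 * 1.288697
  = 25.77 dB

25.77 dB


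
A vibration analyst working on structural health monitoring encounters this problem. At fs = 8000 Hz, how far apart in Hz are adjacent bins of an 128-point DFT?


DFT frequency resolution:
df = fs / N
   = 8000 / 128
   = 62.5 Hz

62.5 Hz


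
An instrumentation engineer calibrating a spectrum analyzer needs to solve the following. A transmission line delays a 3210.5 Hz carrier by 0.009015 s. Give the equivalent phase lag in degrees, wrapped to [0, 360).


Phase shift from frequency and time delay:
phi = 360 * f * t_delay
    = 360 * 3210.5 * 0.009015
    = 10419.36 degrees
    mod 360 = 339.36 degrees

339.36 degrees


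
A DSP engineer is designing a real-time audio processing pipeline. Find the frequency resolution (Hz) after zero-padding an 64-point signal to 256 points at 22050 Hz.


Frequency resolution after zero-padding:
N_padded = 64 * 4 = 256
df = fs / N_padded
   = 22050 / 256
   = 86.1328 Hz

86.1328 Hz


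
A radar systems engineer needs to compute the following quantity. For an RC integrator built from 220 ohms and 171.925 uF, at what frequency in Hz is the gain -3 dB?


Cutoff frequency of a first-order RC filter:
fc = 1 / (2 * pi * R * C)
C = 171.925 uF = 0.000171925 F
fc = 1 / (2 * pi * 220 * 0.000171925)
   = 1 / 0.23765205946611
   = 4.207832 Hz

4.207832 Hz


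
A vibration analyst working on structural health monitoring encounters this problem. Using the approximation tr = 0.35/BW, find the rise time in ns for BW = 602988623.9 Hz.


Rise time from bandwidth relationship:
tr = 0.35 / BW
   = 0.35 / 602988623.9
   = 5.80442128e-10 s
   = 0.5804 ns

0.5804 ns


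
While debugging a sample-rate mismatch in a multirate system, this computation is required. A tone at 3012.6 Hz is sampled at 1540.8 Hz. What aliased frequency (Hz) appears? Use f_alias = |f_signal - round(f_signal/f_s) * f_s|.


Compute the nearest integer multiple of fs to the signal:
n = round(3012.6 / 1540.8) = 2
f_alias = |3012.6 - 2 * 1540.8|
        = |3012.6 - 3081.6|
        = 69.0 Hz

69.0


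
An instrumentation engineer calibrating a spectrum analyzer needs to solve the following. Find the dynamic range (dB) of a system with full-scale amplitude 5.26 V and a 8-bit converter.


Dynamic range from full-scale to LSB:
V_min = V_max / 2^bits = 5.26 / 2^8
DR = 20 * log10(V_max / V_min)
   = 20 * log10(2^8)
   = 20 * 8 * log10(2)
   = 48.16 dB

48.16 dB


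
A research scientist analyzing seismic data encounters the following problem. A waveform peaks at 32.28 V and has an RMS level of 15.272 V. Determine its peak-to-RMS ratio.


Crest factor is the ratio of peak to RMS:
CF = V_peak / V_rms
   = 32.28 / 15.272
   = 2.1137

2.1137


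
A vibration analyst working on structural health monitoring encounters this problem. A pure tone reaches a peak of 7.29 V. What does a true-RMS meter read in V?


RMS voltage for a sinusoidal waveform:
V_rms = V_peak / sqrt(2)
      = 7.29 / 1.414214
      = 5.155 V

5.155 V


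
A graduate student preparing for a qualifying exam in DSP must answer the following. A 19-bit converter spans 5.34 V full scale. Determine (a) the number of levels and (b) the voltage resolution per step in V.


Step 1 — number of quantization levels:
L = 2^N = 2^19 = 524288

Step 2 — LSB step size:
delta = Vfs / L
      = 5.34 / 524288
      = 1.019e-05 V

Levels = 524288; step size = 1.019e-05 V


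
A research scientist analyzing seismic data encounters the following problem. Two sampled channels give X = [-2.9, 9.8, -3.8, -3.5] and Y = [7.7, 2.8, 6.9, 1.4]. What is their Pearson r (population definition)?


Pearson correlation coefficient (population):
r = cov(X,Y) / (std(X) * std(Y))
Mean X = -0.1, Mean Y = 4.7
Cov(X,Y) = -6.0325
Std(X) = 5.724945, Std(Y) = 2.661766
r = -0.3959

-0.3959


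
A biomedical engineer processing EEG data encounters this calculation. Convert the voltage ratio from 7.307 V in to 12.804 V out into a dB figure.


Voltage gain in dB:
G = 20 * log10(Vout / Vin)
  = 20 * log10(12.804 / 7.307)
  = 20 * log10(1.752292)
  = 20 * 0.243607
  = 4.87 dB

4.87 dB


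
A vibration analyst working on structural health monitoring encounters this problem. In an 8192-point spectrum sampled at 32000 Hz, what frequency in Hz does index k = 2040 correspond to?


Frequency of DFT bin k:
f_k = k * fs / N
    = 2040 * 32000 / 8192
    = 65280000 / 8192
    = 7968.75 Hz

7968.75 Hz


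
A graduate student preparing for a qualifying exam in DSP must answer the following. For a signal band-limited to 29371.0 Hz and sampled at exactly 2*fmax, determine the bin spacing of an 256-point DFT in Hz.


Step 1 — Nyquist sampling rate:
fs = 2 * fmax = 2 * 29371.0 = 58742.0 Hz

Step 2 — DFT bin spacing:
df = fs / N = 58742.0 / 256 = 229.4609 Hz

229.4609 Hz


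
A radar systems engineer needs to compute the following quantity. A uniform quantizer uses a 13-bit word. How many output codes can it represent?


Number of quantization levels = 2^N
= 2^13
= 8192

8192


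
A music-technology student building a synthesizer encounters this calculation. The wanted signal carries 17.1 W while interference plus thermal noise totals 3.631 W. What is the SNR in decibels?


SNR in decibels:
SNR = 10 * log10(Ps / Pn)
    = 10 * log10(17.1 / 3.631)
    = 10 * log10(4.7094)
    = 10 * 0.673
    = 6.73 dB

6.73 dB


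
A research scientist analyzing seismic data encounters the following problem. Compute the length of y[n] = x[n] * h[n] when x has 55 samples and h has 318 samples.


Linear convolution output length:
L = N + M - 1
  = 55 + 318 - 1
  = 372 samples

372


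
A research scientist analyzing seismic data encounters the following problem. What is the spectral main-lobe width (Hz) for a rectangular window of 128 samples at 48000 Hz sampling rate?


Main lobe width for a rectangular window:
Width = 2 * fs / N
      = 2 * 48000 / 128
      = 96000 / 128
      = 750.0 Hz

750.0 Hz


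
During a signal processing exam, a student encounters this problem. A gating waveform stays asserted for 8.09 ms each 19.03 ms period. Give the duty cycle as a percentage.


Duty cycle as a percentage:
DC = (t_on / T) * 100
   = (8.09 / 19.03) * 100
   = 0.425118 * 100
   = 42.51 %

42.51 %


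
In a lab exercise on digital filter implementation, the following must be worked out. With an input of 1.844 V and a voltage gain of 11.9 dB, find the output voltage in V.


Output voltage from dB gain:
V_out = V_in * 10^(gain_dB / 20)
      = 1.844 * 10^(11.9 / 20)
      = 1.844 * 3.935501
      = 7.2571 V

7.2571 V


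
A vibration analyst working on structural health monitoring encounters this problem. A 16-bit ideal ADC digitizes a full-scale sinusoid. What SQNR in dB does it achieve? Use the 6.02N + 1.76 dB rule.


Theoretical SNR for a full-scale sinusoid:
SNR = 6.02 * N + 1.76
    = 6.02 * 16 + 1.76
    = 96.32 + 1.76
    = 98.08 dB

98.08 dB


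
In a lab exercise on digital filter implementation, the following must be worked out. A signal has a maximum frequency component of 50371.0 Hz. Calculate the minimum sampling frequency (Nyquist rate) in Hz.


The Nyquist rate is twice the maximum frequency component.
fs_min = 2 * fmax
      = 2 * 50371.0
      = 100742.0 Hz

100742.0


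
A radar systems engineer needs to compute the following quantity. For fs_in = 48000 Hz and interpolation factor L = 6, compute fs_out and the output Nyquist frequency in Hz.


Step 1 — output sample rate after interpolation by L:
fs_out = L * fs_in = 6 * 48000 = 288000 Hz

Step 2 — Nyquist frequency of the output stream:
f_Nyq = fs_out / 2 = 288000 / 2 = 144000.0 Hz

fs_out = 288000 Hz; f_Nyquist = 144000.0 Hz


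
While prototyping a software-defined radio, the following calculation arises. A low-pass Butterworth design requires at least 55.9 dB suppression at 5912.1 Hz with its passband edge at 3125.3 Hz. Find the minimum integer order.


Butterworth filter order formula:
n = log10(10^(A/10) - 1) / (2 * log10(f_stop/f_pass))
10^(55.9/10) - 1 = 389044.145
f_stop/f_pass = 5912.1 / 3125.3 = 1.8917
n = 10.0957 -> ceil = 11

11


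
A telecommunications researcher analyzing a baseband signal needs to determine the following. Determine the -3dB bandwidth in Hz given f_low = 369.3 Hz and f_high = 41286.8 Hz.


Bandwidth is the difference of -3dB frequencies:
BW = f_high - f_low
   = 41286.8 - 369.3
   = 40917.5 Hz

40917.5 Hz


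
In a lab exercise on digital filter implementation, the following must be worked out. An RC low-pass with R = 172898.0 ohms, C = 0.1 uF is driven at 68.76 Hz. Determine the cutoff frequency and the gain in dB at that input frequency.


Step 1 — cutoff frequency:
fc = 1 / (2*pi*R*C)
C = 0.1 uF = 1e-07 F
fc = 1 / (2*pi*172898.0*1e-07)
   = 9.20513 Hz

Step 2 — magnitude at f = 68.76 Hz:
|H(f)| = 1 / sqrt(1 + (f/fc)^2)
f/fc = 68.76 / 9.20513 = 7.469748
|H| = 1 / sqrt(1 + 55.797135) = 0.1326896
|H|_dB = 20*log10(0.1326896) = -17.54 dB

fc = 9.20513 Hz; |H(68.76 Hz)| = -17.54 dB


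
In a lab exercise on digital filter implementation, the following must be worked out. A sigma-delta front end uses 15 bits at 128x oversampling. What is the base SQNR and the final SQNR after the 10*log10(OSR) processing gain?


Step 1 — baseline SQNR at Nyquist:
SQNR_base = 6.02*N + 1.76
          = 6.02*15 + 1.76
          = 92.06 dB

Step 2 — oversampling processing gain:
G = 10*log10(OSR) = 10*log10(128) = 21.07 dB

Step 3 — total:
SQNR_total = 92.06 + 21.07 = 113.13 dB

Base SQNR = 92.06 dB; oversampled SQNR = 113.13 dB


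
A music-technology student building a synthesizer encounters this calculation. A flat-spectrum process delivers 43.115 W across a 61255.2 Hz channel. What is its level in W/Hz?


Power spectral density:
PSD = P / BW
    = 43.115 / 61255.2
    = 0.00070386 W/Hz

0.00070386 W/Hz


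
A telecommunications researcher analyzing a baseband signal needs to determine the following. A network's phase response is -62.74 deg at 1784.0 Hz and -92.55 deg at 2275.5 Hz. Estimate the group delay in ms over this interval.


Group delay from phase difference:
tau = -d(phi)/d(omega)
d(phi) = -29.81 deg = -0.520283 rad
d(omega) = 2*pi*(2275.5 - 1784.0) = 3088.1856 rad/s
tau = -(-0.520283) / 3088.1856
    = 0.1685 ms

0.1685 ms


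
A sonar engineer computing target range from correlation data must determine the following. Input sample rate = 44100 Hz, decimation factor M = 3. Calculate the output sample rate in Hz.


Decimation reduces the sample rate:
fs_out = fs_in / M
       = 44100 / 3
       = 14700.0 Hz

14700.0 Hz


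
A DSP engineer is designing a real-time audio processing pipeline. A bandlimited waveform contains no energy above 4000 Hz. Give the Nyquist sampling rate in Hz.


The Nyquist rate is twice the maximum frequency component.
fs_min = 2 * fmax
      = 2 * 4000
      = 8000 Hz

8000


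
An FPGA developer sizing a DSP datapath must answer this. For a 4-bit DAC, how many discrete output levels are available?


Number of quantization levels = 2^N
= 2^4
= 16

16


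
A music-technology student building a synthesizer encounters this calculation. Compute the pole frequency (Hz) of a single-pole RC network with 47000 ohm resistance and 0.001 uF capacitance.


Cutoff frequency of a first-order RC filter:
fc = 1 / (2 * pi * R * C)
C = 0.001 uF = 1e-09 F
fc = 1 / (2 * pi * 47000 * 1e-09)
   = 1 / 0.00029530970943744
   = 3386.275385 Hz

3386.275385 Hz
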